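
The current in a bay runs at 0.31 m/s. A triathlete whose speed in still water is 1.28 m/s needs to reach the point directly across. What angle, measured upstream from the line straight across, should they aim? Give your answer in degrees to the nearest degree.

14°

To cancel the current, the upstream component of the triathlete's velocity must equal the flow: 1.28 sin θ = 0.31.
sin θ = 0.31 / 1.28 = 0.2422.
θ = arcsin(0.2422) = 14.016°.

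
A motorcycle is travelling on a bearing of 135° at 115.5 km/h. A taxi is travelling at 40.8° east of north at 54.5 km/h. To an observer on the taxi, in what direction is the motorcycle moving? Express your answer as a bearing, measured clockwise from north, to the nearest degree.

Taking east as x and north as y: motorcycle velocity = (81.671, -81.671) km/h; taxi velocity = (35.611, 41.256) km/h.
Velocity of motorcycle relative to taxi = (81.671, -81.671) − (35.611, 41.256) = (46.059, -122.927) km/h.
Bearing = atan2(46.06, -122.93) = 159.46° clockwise from north.

159°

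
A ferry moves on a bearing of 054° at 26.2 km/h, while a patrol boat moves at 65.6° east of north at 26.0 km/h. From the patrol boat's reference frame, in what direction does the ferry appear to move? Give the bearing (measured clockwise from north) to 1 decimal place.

332.0°

Taking east as x and north as y: ferry velocity = (21.196, 15.400) km/h; patrol boat velocity = (23.678, 10.741) km/h.
Velocity of ferry relative to patrol boat = (21.196, 15.400) − (23.678, 10.741) = (-2.482, 4.659) km/h.
Bearing = atan2(-2.48, 4.66) = 331.96° clockwise from north.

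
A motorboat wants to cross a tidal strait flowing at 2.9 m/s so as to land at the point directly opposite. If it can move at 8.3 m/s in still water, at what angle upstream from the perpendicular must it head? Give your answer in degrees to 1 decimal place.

20.5°

To cancel the current, the upstream component of the motorboat's velocity must equal the flow: 8.3 sin θ = 2.9.
sin θ = 2.9 / 8.3 = 0.3494.
θ = arcsin(0.3494) = 20.450°.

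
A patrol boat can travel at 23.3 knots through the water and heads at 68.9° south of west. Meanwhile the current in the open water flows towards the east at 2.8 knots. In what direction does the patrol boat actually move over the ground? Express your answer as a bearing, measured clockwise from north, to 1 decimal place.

Taking east as x and north as y: velocity relative to the water = (-8.388, -21.738) knots; the water relative to ground = (2.800, 0.000) knots.
Velocity relative to ground = (-8.388, -21.738) + (2.800, 0.000) = (-5.588, -21.738) knots.
Bearing = atan2(-5.59, -21.74) = 194.42° clockwise from north.

194.4°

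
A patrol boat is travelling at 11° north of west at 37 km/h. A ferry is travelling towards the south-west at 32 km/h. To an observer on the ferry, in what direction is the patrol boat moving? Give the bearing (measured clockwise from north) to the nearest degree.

335°

Taking east as x and north as y: patrol boat velocity = (-36.320, 7.060) km/h; ferry velocity = (-22.627, -22.627) km/h.
Velocity of patrol boat relative to ferry = (-36.320, 7.060) − (-22.627, -22.627) = (-13.693, 29.687) km/h.
Bearing = atan2(-13.69, 29.69) = 335.24° clockwise from north.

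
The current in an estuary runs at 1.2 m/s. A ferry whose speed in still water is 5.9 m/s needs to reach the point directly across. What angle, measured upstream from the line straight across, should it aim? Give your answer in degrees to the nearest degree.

To cancel the current, the upstream component of the ferry's velocity must equal the flow: 5.9 sin θ = 1.2.
sin θ = 1.2 / 5.9 = 0.2034.
θ = arcsin(0.2034) = 11.735°.

12°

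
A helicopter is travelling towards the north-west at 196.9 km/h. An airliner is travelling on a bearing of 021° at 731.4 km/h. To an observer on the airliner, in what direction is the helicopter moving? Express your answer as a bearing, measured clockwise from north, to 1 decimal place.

216.4°

Taking east as x and north as y: helicopter velocity = (-139.229, 139.229) km/h; airliner velocity = (262.110, 682.821) km/h.
Velocity of helicopter relative to airliner = (-139.229, 139.229) − (262.110, 682.821) = (-401.340, -543.591) km/h.
Bearing = atan2(-401.34, -543.59) = 216.44° clockwise from north.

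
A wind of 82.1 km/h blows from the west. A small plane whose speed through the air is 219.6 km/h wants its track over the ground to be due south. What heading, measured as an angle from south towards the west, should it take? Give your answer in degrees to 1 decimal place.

22.0°

The wind pushes perpendicular to the desired track; the heading must have a component into the wind equal to 82.1 km/h: 219.6 sin θ = 82.1.
sin θ = 0.3739, so θ = 21.954°.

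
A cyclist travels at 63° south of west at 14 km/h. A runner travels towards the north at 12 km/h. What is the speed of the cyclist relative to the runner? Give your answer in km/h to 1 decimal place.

Taking east as x and north as y: cyclist velocity = (-6.356, -12.474) km/h; runner velocity = (0.000, 12.000) km/h.
Velocity of cyclist relative to runner = (-6.356, -12.474) − (0.000, 12.000) = (-6.356, -24.474) km/h.
Magnitude = |(-6.356, -24.474)| = 25.286 km/h.

25.3 km/h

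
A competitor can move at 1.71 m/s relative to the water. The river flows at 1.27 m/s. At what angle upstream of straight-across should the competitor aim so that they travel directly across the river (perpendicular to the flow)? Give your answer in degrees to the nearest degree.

48°

To cancel the current, the upstream component of the competitor's velocity must equal the flow: 1.71 sin θ = 1.27.
sin θ = 1.27 / 1.71 = 0.7427.
θ = arcsin(0.7427) = 47.961°.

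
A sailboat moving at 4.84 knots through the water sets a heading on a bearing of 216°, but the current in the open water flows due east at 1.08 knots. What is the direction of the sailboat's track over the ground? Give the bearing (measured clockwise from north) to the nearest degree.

Taking east as x and north as y: velocity relative to the water = (-2.845, -3.916) knots; the water relative to ground = (1.080, 0.000) knots.
Velocity relative to ground = (-2.845, -3.916) + (1.080, 0.000) = (-1.765, -3.916) knots.
Bearing = atan2(-1.76, -3.92) = 204.26° clockwise from north.

204°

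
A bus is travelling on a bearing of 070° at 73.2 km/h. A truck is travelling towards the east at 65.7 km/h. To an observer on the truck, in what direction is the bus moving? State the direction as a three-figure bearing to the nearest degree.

007°

Taking east as x and north as y: bus velocity = (68.785, 25.036) km/h; truck velocity = (65.700, 0.000) km/h.
Velocity of bus relative to truck = (68.785, 25.036) − (65.700, 0.000) = (3.085, 25.036) km/h.
Bearing = atan2(3.09, 25.04) = 7.03° clockwise from north.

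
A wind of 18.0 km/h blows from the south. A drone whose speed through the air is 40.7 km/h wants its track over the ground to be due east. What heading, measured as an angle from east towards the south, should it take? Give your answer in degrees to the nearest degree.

26°

The wind pushes perpendicular to the desired track; the heading must have a component into the wind equal to 18.0 km/h: 40.7 sin θ = 18.0.
sin θ = 0.4423, so θ = 26.248°.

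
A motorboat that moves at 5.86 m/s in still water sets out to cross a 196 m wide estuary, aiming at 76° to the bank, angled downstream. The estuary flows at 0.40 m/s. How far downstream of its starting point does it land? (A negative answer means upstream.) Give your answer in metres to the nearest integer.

63 m

Perpendicular speed = 5.686 m/s; crossing time = 196 / 5.686 = 34.471 s.
Net downstream speed = 1.818 m/s.
Drift = 1.818 × 34.471 = 62.657 m (downstream).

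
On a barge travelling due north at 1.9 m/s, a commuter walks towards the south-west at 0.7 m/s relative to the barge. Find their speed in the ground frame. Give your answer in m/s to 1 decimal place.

1.5 m/s

Taking east as x and north as y: barge velocity = (0.000, 1.900) m/s; commuter velocity relative to barge = (-0.495, -0.495) m/s.
Velocity relative to ground = (0.000, 1.900) + (-0.495, -0.495) = (-0.495, 1.405) m/s.
Speed = |(-0.495, 1.405)| = 1.490 m/s.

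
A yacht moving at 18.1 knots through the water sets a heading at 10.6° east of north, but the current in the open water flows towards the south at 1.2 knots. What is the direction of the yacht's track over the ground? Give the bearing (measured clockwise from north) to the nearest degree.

011°

Taking east as x and north as y: velocity relative to the water = (3.330, 17.791) knots; the water relative to ground = (0.000, -1.200) knots.
Velocity relative to ground = (3.330, 17.791) + (0.000, -1.200) = (3.330, 16.591) knots.
Bearing = atan2(3.33, 16.59) = 11.35° clockwise from north.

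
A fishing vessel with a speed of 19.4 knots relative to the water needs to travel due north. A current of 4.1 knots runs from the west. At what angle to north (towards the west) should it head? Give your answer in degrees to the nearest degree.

12°

The current pushes perpendicular to the desired track; the heading must have a component into the current equal to 4.1 knots: 19.4 sin θ = 4.1.
sin θ = 0.2113, so θ = 12.201°.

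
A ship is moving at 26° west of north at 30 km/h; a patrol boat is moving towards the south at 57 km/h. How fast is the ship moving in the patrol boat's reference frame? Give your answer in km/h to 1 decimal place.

85.0 km/h

Taking east as x and north as y: ship velocity = (-13.151, 26.964) km/h; patrol boat velocity = (0.000, -57.000) km/h.
Velocity of ship relative to patrol boat = (-13.151, 26.964) − (0.000, -57.000) = (-13.151, 83.964) km/h.
Magnitude = |(-13.151, 83.964)| = 84.988 km/h.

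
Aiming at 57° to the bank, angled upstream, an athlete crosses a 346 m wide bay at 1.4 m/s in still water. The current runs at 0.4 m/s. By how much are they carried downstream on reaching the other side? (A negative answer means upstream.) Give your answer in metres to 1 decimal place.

-106.8 m

Perpendicular speed = 1.174 m/s; crossing time = 346 / 1.174 = 294.684 s.
Net downstream speed = -0.362 m/s.
Drift = -0.362 × 294.684 = -106.821 m (upstream).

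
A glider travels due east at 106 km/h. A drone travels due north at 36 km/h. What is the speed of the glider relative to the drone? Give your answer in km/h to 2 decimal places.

Taking east as x and north as y: glider velocity = (106.000, 0.000) km/h; drone velocity = (0.000, 36.000) km/h.
Velocity of glider relative to drone = (106.000, 0.000) − (0.000, 36.000) = (106.000, -36.000) km/h.
Magnitude = |(106.000, -36.000)| = 111.946 km/h.

111.95 km/h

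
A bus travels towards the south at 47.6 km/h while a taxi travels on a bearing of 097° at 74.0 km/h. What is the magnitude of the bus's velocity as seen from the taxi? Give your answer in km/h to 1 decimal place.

Taking east as x and north as y: bus velocity = (0.000, -47.600) km/h; taxi velocity = (73.448, -9.018) km/h.
Velocity of bus relative to taxi = (0.000, -47.600) − (73.448, -9.018) = (-73.448, -38.582) km/h.
Magnitude = |(-73.448, -38.582)| = 82.965 km/h.

83.0 km/h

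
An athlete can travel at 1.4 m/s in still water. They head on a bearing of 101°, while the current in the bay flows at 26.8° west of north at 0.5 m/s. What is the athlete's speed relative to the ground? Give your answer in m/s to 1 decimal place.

1.2 m/s

Taking east as x and north as y: velocity relative to the water = (1.374, -0.267) m/s; the water relative to ground = (-0.225, 0.446) m/s.
Velocity relative to ground = (1.374, -0.267) + (-0.225, 0.446) = (1.149, 0.179) m/s.
Speed = |(1.149, 0.179)| = 1.163 m/s.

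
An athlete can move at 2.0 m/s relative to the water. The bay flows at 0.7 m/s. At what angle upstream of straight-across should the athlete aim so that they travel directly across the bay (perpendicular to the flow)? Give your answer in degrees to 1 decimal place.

To cancel the current, the upstream component of the athlete's velocity must equal the flow: 2.0 sin θ = 0.7.
sin θ = 0.7 / 2.0 = 0.3500.
θ = arcsin(0.3500) = 20.487°.

20.5°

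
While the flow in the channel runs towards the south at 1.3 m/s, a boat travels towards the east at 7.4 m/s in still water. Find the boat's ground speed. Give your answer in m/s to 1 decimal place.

Taking east as x and north as y: velocity relative to the water = (7.400, 0.000) m/s; the water relative to ground = (0.000, -1.300) m/s.
Velocity relative to ground = (7.400, 0.000) + (0.000, -1.300) = (7.400, -1.300) m/s.
Speed = |(7.400, -1.300)| = 7.513 m/s.

7.5 m/s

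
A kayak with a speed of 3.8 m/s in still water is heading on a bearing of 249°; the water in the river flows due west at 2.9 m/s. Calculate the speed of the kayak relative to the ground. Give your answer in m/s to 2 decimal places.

Taking east as x and north as y: velocity relative to the water = (-3.548, -1.362) m/s; the water relative to ground = (-2.900, 0.000) m/s.
Velocity relative to ground = (-3.548, -1.362) + (-2.900, 0.000) = (-6.448, -1.362) m/s.
Speed = |(-6.448, -1.362)| = 6.590 m/s.

6.59 m/s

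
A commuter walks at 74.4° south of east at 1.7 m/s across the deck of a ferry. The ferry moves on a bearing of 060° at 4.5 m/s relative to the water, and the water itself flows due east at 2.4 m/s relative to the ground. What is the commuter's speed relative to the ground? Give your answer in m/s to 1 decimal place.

6.8 m/s

In east/north components (m/s): commuter relative to ferry = (0.457, -1.637); ferry relative to water = (3.897, 2.250); water relative to ground = (2.400, 0.000).
Sum = (6.754, 0.613) m/s.
Speed = |(6.754, 0.613)| = 6.782 m/s.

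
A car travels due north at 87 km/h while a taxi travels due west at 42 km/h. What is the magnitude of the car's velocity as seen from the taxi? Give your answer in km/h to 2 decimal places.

96.61 km/h

Taking east as x and north as y: car velocity = (0.000, 87.000) km/h; taxi velocity = (-42.000, 0.000) km/h.
Velocity of car relative to taxi = (0.000, 87.000) − (-42.000, 0.000) = (42.000, 87.000) km/h.
Magnitude = |(42.000, 87.000)| = 96.607 km/h.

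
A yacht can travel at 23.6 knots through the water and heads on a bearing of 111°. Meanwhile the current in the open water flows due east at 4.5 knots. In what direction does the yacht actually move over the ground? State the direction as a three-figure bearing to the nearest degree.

108°

Taking east as x and north as y: velocity relative to the water = (22.032, -8.457) knots; the water relative to ground = (4.500, 0.000) knots.
Velocity relative to ground = (22.032, -8.457) + (4.500, 0.000) = (26.532, -8.457) knots.
Bearing = atan2(26.53, -8.46) = 107.68° clockwise from north.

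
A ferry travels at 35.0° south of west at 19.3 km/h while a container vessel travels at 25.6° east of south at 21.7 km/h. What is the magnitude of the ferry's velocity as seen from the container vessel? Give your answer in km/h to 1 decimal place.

Taking east as x and north as y: ferry velocity = (-15.810, -11.070) km/h; container vessel velocity = (9.376, -19.570) km/h.
Velocity of ferry relative to container vessel = (-15.810, -11.070) − (9.376, -19.570) = (-25.186, 8.500) km/h.
Magnitude = |(-25.186, 8.500)| = 26.581 km/h.

26.6 km/h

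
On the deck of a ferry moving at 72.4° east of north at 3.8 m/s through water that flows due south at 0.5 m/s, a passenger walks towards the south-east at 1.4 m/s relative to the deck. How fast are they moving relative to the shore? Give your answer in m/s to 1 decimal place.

In east/north components (m/s): passenger relative to ferry = (0.990, -0.990); ferry relative to water = (3.622, 1.149); water relative to ground = (0.000, -0.500).
Sum = (4.612, -0.341) m/s.
Speed = |(4.612, -0.341)| = 4.625 m/s.

4.6 m/s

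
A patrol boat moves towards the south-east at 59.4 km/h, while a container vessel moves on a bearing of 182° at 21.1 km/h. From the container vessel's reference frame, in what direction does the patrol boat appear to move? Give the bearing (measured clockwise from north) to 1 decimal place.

Taking east as x and north as y: patrol boat velocity = (42.002, -42.002) km/h; container vessel velocity = (-0.736, -21.087) km/h.
Velocity of patrol boat relative to container vessel = (42.002, -42.002) − (-0.736, -21.087) = (42.739, -20.915) km/h.
Bearing = atan2(42.74, -20.91) = 116.08° clockwise from north.

116.1°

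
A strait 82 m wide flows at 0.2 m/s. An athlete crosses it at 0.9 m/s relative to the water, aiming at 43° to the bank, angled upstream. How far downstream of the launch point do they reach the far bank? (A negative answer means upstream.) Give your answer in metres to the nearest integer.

Perpendicular speed = 0.614 m/s; crossing time = 82 / 0.614 = 133.594 s.
Net downstream speed = -0.458 m/s.
Drift = -0.458 × 133.594 = -61.215 m (upstream).

-61 m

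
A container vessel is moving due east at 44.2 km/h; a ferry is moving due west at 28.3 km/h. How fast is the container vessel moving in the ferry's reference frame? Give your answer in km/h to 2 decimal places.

72.50 km/h

Taking east as x and north as y: container vessel velocity = (44.200, 0.000) km/h; ferry velocity = (-28.300, 0.000) km/h.
Velocity of container vessel relative to ferry = (44.200, 0.000) − (-28.300, 0.000) = (72.500, 0.000) km/h.
Magnitude = |(72.500, 0.000)| = 72.500 km/h.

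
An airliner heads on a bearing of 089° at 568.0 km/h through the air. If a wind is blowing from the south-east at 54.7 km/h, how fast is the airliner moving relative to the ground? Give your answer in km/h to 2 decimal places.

531.46 km/h

Taking east as x and north as y: velocity relative to the air = (567.913, 9.913) km/h; the air relative to ground = (-38.679, 38.679) km/h.
Velocity relative to ground = (567.913, 9.913) + (-38.679, 38.679) = (529.235, 48.592) km/h.
Speed = |(529.235, 48.592)| = 531.461 km/h.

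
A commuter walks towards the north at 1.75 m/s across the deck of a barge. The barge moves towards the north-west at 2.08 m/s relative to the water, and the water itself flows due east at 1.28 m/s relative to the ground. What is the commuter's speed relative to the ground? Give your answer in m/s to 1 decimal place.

In east/north components (m/s): commuter relative to barge = (0.000, 1.750); barge relative to water = (-1.471, 1.471); water relative to ground = (1.280, 0.000).
Sum = (-0.191, 3.221) m/s.
Speed = |(-0.191, 3.221)| = 3.226 m/s.

3.2 m/s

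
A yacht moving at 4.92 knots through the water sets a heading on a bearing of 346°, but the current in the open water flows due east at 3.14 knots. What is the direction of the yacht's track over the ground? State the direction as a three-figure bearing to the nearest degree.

Taking east as x and north as y: velocity relative to the water = (-1.190, 4.774) knots; the water relative to ground = (3.140, 0.000) knots.
Velocity relative to ground = (-1.190, 4.774) + (3.140, 0.000) = (1.950, 4.774) knots.
Bearing = atan2(1.95, 4.77) = 22.22° clockwise from north.

022°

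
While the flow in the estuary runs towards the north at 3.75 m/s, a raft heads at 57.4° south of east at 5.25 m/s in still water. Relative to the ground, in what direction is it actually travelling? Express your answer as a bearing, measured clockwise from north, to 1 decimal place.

Taking east as x and north as y: velocity relative to the water = (2.829, -4.423) m/s; the water relative to ground = (0.000, 3.750) m/s.
Velocity relative to ground = (2.829, -4.423) + (0.000, 3.750) = (2.829, -0.673) m/s.
Bearing = atan2(2.83, -0.67) = 103.38° clockwise from north.

103.4°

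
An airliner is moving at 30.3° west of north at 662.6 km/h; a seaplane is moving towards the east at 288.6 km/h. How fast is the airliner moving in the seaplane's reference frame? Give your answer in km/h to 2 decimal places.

Taking east as x and north as y: airliner velocity = (-334.300, 572.086) km/h; seaplane velocity = (288.600, 0.000) km/h.
Velocity of airliner relative to seaplane = (-334.300, 572.086) − (288.600, 0.000) = (-622.900, 572.086) km/h.
Magnitude = |(-622.900, 572.086)| = 845.746 km/h.

845.75 km/h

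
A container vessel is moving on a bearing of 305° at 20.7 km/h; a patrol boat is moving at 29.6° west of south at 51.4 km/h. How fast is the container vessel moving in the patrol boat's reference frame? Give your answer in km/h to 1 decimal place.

57.2 km/h

Taking east as x and north as y: container vessel velocity = (-16.956, 11.873) km/h; patrol boat velocity = (-25.389, -44.692) km/h.
Velocity of container vessel relative to patrol boat = (-16.956, 11.873) − (-25.389, -44.692) = (8.432, 56.565) km/h.
Magnitude = |(8.432, 56.565)| = 57.190 km/h.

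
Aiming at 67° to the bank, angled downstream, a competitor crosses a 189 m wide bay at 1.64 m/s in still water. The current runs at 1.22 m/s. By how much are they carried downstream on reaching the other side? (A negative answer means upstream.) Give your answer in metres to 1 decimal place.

233.0 m

Perpendicular speed = 1.510 m/s; crossing time = 189 / 1.510 = 125.196 s.
Net downstream speed = 1.861 m/s.
Drift = 1.861 × 125.196 = 232.965 m (downstream).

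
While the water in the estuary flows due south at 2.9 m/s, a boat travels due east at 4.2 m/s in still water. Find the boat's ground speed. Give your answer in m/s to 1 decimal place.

5.1 m/s

Taking east as x and north as y: velocity relative to the water = (4.200, 0.000) m/s; the water relative to ground = (0.000, -2.900) m/s.
Velocity relative to ground = (4.200, 0.000) + (0.000, -2.900) = (4.200, -2.900) m/s.
Speed = |(4.200, -2.900)| = 5.104 m/s.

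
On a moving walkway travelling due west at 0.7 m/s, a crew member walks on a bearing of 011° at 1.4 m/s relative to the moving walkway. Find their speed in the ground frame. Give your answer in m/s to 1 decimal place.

1.4 m/s

Taking east as x and north as y: moving walkway velocity = (-0.700, 0.000) m/s; crew member velocity relative to moving walkway = (0.267, 1.374) m/s.
Velocity relative to ground = (-0.700, 0.000) + (0.267, 1.374) = (-0.433, 1.374) m/s.
Speed = |(-0.433, 1.374)| = 1.441 m/s.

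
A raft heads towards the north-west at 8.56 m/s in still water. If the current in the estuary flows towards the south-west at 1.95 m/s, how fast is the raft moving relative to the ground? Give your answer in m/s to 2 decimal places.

8.78 m/s

Taking east as x and north as y: velocity relative to the water = (-6.053, 6.053) m/s; the water relative to ground = (-1.379, -1.379) m/s.
Velocity relative to ground = (-6.053, 6.053) + (-1.379, -1.379) = (-7.432, 4.674) m/s.
Speed = |(-7.432, 4.674)| = 8.779 m/s.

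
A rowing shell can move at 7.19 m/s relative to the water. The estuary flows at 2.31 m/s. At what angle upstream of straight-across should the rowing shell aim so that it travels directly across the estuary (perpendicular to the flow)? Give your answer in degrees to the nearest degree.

19°

To cancel the current, the upstream component of the rowing shell's velocity must equal the flow: 7.19 sin θ = 2.31.
sin θ = 2.31 / 7.19 = 0.3213.
θ = arcsin(0.3213) = 18.740°.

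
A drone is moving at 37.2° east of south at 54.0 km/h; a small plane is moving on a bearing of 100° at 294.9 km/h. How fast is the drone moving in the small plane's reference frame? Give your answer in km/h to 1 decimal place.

Taking east as x and north as y: drone velocity = (32.648, -43.013) km/h; small plane velocity = (290.420, -51.209) km/h.
Velocity of drone relative to small plane = (32.648, -43.013) − (290.420, -51.209) = (-257.771, 8.196) km/h.
Magnitude = |(-257.771, 8.196)| = 257.902 km/h.

257.9 km/h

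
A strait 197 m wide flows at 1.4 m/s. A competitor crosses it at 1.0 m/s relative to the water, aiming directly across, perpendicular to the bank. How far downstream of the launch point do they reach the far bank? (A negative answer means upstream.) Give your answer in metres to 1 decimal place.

Perpendicular speed = 1.000 m/s; crossing time = 197 / 1.000 = 197.000 s.
Net downstream speed = 1.400 m/s.
Drift = 1.400 × 197.000 = 275.800 m (downstream).

275.8 m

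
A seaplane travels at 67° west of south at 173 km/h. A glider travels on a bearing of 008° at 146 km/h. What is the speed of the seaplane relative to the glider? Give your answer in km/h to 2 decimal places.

Taking east as x and north as y: seaplane velocity = (-159.247, -67.596) km/h; glider velocity = (20.319, 144.579) km/h.
Velocity of seaplane relative to glider = (-159.247, -67.596) − (20.319, 144.579) = (-179.567, -212.176) km/h.
Magnitude = |(-179.567, -212.176)| = 277.962 km/h.

277.96 km/h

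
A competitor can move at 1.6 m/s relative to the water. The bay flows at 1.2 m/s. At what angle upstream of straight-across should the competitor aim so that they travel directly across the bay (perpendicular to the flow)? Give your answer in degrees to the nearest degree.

To cancel the current, the upstream component of the competitor's velocity must equal the flow: 1.6 sin θ = 1.2.
sin θ = 1.2 / 1.6 = 0.7500.
θ = arcsin(0.7500) = 48.590°.

49°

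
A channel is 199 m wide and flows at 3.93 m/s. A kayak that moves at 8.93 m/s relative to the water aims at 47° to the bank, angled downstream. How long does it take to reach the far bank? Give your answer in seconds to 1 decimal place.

30.5 s

The component of the kayak's velocity perpendicular to the bank is 8.93 × sin 47° = 6.531 m/s.
Only the cross-stream component determines the crossing time; the current contributes nothing perpendicular to the bank.
Time = 199 / 6.531 = 30.470 s.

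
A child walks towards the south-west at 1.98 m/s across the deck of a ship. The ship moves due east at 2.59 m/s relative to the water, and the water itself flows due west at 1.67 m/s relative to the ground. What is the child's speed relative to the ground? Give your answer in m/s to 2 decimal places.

1.48 m/s

In east/north components (m/s): child relative to ship = (-1.400, -1.400); ship relative to water = (2.590, 0.000); water relative to ground = (-1.670, 0.000).
Sum = (-0.480, -1.400) m/s.
Speed = |(-0.480, -1.400)| = 1.480 m/s.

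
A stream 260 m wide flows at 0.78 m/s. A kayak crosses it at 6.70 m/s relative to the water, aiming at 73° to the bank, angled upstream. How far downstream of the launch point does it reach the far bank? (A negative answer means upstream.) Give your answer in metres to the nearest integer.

Perpendicular speed = 6.407 m/s; crossing time = 260 / 6.407 = 40.579 s.
Net downstream speed = -1.179 m/s.
Drift = -1.179 × 40.579 = -47.838 m (upstream).

-48 m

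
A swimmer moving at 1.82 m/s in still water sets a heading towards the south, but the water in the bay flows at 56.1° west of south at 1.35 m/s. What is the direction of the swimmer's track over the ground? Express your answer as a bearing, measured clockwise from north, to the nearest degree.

204°

Taking east as x and north as y: velocity relative to the water = (0.000, -1.820) m/s; the water relative to ground = (-1.121, -0.753) m/s.
Velocity relative to ground = (0.000, -1.820) + (-1.121, -0.753) = (-1.121, -2.573) m/s.
Bearing = atan2(-1.12, -2.57) = 203.53° clockwise from north.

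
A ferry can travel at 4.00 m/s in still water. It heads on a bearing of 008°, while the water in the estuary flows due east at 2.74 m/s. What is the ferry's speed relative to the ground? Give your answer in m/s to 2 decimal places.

Taking east as x and north as y: velocity relative to the water = (0.557, 3.961) m/s; the water relative to ground = (2.740, 0.000) m/s.
Velocity relative to ground = (0.557, 3.961) + (2.740, 0.000) = (3.297, 3.961) m/s.
Speed = |(3.297, 3.961)| = 5.153 m/s.

5.15 m/s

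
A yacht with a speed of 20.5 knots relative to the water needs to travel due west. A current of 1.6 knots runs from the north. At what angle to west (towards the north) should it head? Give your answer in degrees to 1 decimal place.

4.5°

The current pushes perpendicular to the desired track; the heading must have a component into the current equal to 1.6 knots: 20.5 sin θ = 1.6.
sin θ = 0.0780, so θ = 4.476°.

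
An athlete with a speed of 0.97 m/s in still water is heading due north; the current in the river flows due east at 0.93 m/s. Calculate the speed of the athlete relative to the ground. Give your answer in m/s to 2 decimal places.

Taking east as x and north as y: velocity relative to the water = (0.000, 0.970) m/s; the water relative to ground = (0.930, 0.000) m/s.
Velocity relative to ground = (0.000, 0.970) + (0.930, 0.000) = (0.930, 0.970) m/s.
Speed = |(0.930, 0.970)| = 1.344 m/s.

1.34 m/s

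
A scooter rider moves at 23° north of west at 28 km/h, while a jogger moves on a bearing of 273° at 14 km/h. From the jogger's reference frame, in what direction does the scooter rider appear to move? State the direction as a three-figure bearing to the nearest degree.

Taking east as x and north as y: scooter rider velocity = (-25.774, 10.940) km/h; jogger velocity = (-13.981, 0.733) km/h.
Velocity of scooter rider relative to jogger = (-25.774, 10.940) − (-13.981, 0.733) = (-11.793, 10.208) km/h.
Bearing = atan2(-11.79, 10.21) = 310.88° clockwise from north.

311°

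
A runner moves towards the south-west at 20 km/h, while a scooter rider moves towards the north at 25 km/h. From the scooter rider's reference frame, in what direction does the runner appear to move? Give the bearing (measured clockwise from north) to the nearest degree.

Taking east as x and north as y: runner velocity = (-14.142, -14.142) km/h; scooter rider velocity = (0.000, 25.000) km/h.
Velocity of runner relative to scooter rider = (-14.142, -14.142) − (0.000, 25.000) = (-14.142, -39.142) km/h.
Bearing = atan2(-14.14, -39.14) = 199.86° clockwise from north.

200°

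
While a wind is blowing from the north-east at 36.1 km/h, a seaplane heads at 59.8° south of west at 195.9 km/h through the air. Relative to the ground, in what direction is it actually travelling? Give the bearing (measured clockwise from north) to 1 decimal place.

Taking east as x and north as y: velocity relative to the air = (-98.542, -169.311) km/h; the air relative to ground = (-25.527, -25.527) km/h.
Velocity relative to ground = (-98.542, -169.311) + (-25.527, -25.527) = (-124.068, -194.838) km/h.
Bearing = atan2(-124.07, -194.84) = 212.49° clockwise from north.

212.5°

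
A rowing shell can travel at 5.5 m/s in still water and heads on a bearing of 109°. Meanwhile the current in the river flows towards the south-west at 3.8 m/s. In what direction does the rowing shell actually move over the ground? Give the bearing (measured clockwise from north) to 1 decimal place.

Taking east as x and north as y: velocity relative to the water = (5.200, -1.791) m/s; the water relative to ground = (-2.687, -2.687) m/s.
Velocity relative to ground = (5.200, -1.791) + (-2.687, -2.687) = (2.513, -4.478) m/s.
Bearing = atan2(2.51, -4.48) = 150.69° clockwise from north.

150.7°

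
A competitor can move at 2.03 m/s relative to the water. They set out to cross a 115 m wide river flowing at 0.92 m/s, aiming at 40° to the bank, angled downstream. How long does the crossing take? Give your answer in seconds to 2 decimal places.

The component of the competitor's velocity perpendicular to the bank is 2.03 × sin 40° = 1.305 m/s.
Only the cross-stream component determines the crossing time; the current contributes nothing perpendicular to the bank.
Time = 115 / 1.305 = 88.132 s.

88.13 s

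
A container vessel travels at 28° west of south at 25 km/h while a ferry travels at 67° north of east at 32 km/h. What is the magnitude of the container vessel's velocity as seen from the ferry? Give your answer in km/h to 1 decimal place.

56.9 km/h

Taking east as x and north as y: container vessel velocity = (-11.737, -22.074) km/h; ferry velocity = (12.503, 29.456) km/h.
Velocity of container vessel relative to ferry = (-11.737, -22.074) − (12.503, 29.456) = (-24.240, -51.530) km/h.
Magnitude = |(-24.240, -51.530)| = 56.947 km/h.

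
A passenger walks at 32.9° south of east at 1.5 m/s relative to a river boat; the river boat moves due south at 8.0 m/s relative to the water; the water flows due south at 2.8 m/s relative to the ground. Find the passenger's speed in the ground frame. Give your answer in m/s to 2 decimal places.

11.68 m/s

In east/north components (m/s): passenger relative to river boat = (1.259, -0.815); river boat relative to water = (0.000, -8.000); water relative to ground = (0.000, -2.800).
Sum = (1.259, -11.615) m/s.
Speed = |(1.259, -11.615)| = 11.683 m/s.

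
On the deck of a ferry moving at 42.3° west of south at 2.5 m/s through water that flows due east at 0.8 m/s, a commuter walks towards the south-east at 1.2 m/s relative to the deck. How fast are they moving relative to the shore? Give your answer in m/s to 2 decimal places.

2.70 m/s

In east/north components (m/s): commuter relative to ferry = (0.849, -0.849); ferry relative to water = (-1.683, -1.849); water relative to ground = (0.800, 0.000).
Sum = (-0.034, -2.698) m/s.
Speed = |(-0.034, -2.698)| = 2.698 m/s.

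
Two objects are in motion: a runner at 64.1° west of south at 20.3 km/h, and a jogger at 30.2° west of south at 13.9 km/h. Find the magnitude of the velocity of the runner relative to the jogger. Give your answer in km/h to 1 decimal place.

Taking east as x and north as y: runner velocity = (-18.261, -8.867) km/h; jogger velocity = (-6.992, -12.013) km/h.
Velocity of runner relative to jogger = (-18.261, -8.867) − (-6.992, -12.013) = (-11.269, 3.146) km/h.
Magnitude = |(-11.269, 3.146)| = 11.700 km/h.

11.7 km/h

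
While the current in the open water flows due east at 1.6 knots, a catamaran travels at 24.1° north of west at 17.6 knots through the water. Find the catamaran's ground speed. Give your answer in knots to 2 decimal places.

16.15 knots

Taking east as x and north as y: velocity relative to the water = (-16.066, 7.187) knots; the water relative to ground = (1.600, 0.000) knots.
Velocity relative to ground = (-16.066, 7.187) + (1.600, 0.000) = (-14.466, 7.187) knots.
Speed = |(-14.466, 7.187)| = 16.153 knots.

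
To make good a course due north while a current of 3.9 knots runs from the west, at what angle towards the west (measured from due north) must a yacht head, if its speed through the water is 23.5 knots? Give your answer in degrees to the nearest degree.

The current pushes perpendicular to the desired track; the heading must have a component into the current equal to 3.9 knots: 23.5 sin θ = 3.9.
sin θ = 0.1660, so θ = 9.553°.

10°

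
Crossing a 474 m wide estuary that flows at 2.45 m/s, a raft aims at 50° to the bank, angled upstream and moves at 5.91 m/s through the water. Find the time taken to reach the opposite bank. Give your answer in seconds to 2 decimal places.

The component of the raft's velocity perpendicular to the bank is 5.91 × sin 50° = 4.527 m/s.
Only the cross-stream component determines the crossing time; the current contributes nothing perpendicular to the bank.
Time = 474 / 4.527 = 104.698 s.

104.70 s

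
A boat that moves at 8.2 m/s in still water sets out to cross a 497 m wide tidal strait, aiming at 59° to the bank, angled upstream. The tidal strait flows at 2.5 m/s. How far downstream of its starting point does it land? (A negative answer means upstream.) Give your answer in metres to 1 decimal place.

Perpendicular speed = 7.029 m/s; crossing time = 497 / 7.029 = 70.709 s.
Net downstream speed = -1.723 m/s.
Drift = -1.723 × 70.709 = -121.854 m (upstream).

-121.9 m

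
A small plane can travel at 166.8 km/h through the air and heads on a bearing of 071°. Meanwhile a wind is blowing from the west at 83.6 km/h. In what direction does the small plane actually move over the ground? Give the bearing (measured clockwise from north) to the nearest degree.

Taking east as x and north as y: velocity relative to the air = (157.712, 54.305) km/h; the air relative to ground = (83.600, 0.000) km/h.
Velocity relative to ground = (157.712, 54.305) + (83.600, 0.000) = (241.312, 54.305) km/h.
Bearing = atan2(241.31, 54.30) = 77.32° clockwise from north.

077°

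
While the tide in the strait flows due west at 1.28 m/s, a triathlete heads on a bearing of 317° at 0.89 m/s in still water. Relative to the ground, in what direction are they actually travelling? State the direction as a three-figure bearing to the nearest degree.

289°

Taking east as x and north as y: velocity relative to the water = (-0.607, 0.651) m/s; the water relative to ground = (-1.280, 0.000) m/s.
Velocity relative to ground = (-0.607, 0.651) + (-1.280, 0.000) = (-1.887, 0.651) m/s.
Bearing = atan2(-1.89, 0.65) = 289.03° clockwise from north.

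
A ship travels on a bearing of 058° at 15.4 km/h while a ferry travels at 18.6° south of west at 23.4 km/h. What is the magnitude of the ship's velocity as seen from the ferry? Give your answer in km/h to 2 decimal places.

Taking east as x and north as y: ship velocity = (13.060, 8.161) km/h; ferry velocity = (-22.178, -7.464) km/h.
Velocity of ship relative to ferry = (13.060, 8.161) − (-22.178, -7.464) = (35.238, 15.624) km/h.
Magnitude = |(35.238, 15.624)| = 38.546 km/h.

38.55 km/h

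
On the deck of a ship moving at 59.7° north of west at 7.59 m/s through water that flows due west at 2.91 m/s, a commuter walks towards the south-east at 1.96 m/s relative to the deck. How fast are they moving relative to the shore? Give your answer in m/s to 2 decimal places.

In east/north components (m/s): commuter relative to ship = (1.386, -1.386); ship relative to water = (-3.829, 6.553); water relative to ground = (-2.910, 0.000).
Sum = (-5.353, 5.167) m/s.
Speed = |(-5.353, 5.167)| = 7.440 m/s.

7.44 m/s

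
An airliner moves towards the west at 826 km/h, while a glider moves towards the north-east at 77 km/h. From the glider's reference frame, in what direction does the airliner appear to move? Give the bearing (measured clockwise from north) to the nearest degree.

Taking east as x and north as y: airliner velocity = (-826.000, 0.000) km/h; glider velocity = (54.447, 54.447) km/h.
Velocity of airliner relative to glider = (-826.000, 0.000) − (54.447, 54.447) = (-880.447, -54.447) km/h.
Bearing = atan2(-880.45, -54.45) = 266.46° clockwise from north.

266°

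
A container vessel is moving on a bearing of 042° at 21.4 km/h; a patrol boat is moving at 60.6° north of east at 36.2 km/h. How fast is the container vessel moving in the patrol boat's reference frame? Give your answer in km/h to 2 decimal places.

Taking east as x and north as y: container vessel velocity = (14.319, 15.903) km/h; patrol boat velocity = (17.771, 31.538) km/h.
Velocity of container vessel relative to patrol boat = (14.319, 15.903) − (17.771, 31.538) = (-3.451, -15.635) km/h.
Magnitude = |(-3.451, -15.635)| = 16.011 km/h.

16.01 km/h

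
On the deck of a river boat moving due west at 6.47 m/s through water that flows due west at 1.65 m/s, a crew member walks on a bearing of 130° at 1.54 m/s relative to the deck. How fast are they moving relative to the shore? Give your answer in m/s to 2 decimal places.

In east/north components (m/s): crew member relative to river boat = (1.180, -0.990); river boat relative to water = (-6.470, 0.000); water relative to ground = (-1.650, 0.000).
Sum = (-6.940, -0.990) m/s.
Speed = |(-6.940, -0.990)| = 7.011 m/s.

7.01 m/s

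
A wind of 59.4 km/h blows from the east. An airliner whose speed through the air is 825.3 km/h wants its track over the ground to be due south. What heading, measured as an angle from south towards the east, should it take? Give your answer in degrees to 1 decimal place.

4.1°

The wind pushes perpendicular to the desired track; the heading must have a component into the wind equal to 59.4 km/h: 825.3 sin θ = 59.4.
sin θ = 0.0720, so θ = 4.127°.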